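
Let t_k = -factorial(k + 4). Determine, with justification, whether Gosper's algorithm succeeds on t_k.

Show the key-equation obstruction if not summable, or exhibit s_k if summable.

Step 1: r(k) = k + 5.
So A=k + 5 and B=1, with C=1.
Key eq: (k + 5)·f(k+1) = (1)·f(k) + (1).
d = -1 from the (1,0,0) case.
Negative degree bound (-1): no f exists, t_k not Gosper-summable.

No — key equation has no polynomial f.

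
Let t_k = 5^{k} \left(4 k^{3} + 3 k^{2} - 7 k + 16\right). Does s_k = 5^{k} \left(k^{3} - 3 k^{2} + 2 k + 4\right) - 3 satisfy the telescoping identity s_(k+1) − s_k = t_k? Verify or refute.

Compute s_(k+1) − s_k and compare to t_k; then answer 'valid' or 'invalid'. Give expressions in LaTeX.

valid (s_(k+1) − s_k reduces to t_k)

s_(k+1) = 5*5**k*k**3 - 5*5**k*k + 20*5**k - 3
s_(k+1) − s_k = 5**k*(4*k**3 + 3*k**2 - 7*k + 16)
(s_(k+1) − s_k) − t_k = 0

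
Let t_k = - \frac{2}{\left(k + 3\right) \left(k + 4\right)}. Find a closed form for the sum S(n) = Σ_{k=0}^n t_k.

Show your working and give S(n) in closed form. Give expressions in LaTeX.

S(n) = \frac{2 \left(- n - 1\right)}{3 \left(n + 4\right)}

Step 1: r(k) = (k + 3)/(k + 5).
A = k + 3, B = k + 5, C = 1.
Set up (k + 3)·f(k+1) − (k + 4)·f(k) − (1) = 0.
From deg A=1, deg B=1, deg C=0: d=1.
Solve for f: f(k) = k/3 (degree 1 ≤ 1).
So s_k = (B(k−1)f/C)·t_k = (k*(k + 4)/3)·t_k = -2*k/(3*k + 9).
Δs = -2/(k**2 + 7*k + 12), as required.
s_(n+1) = 2*(-n - 1)/(3*(n + 4)) and s_(0) = 0, so S(n) = 2*(-n - 1)/(3*(n + 4)).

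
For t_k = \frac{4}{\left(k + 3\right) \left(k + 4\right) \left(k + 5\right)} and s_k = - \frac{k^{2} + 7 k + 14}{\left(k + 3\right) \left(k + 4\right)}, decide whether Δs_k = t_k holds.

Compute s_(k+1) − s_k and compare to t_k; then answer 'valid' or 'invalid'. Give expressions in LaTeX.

Valid: the claim telescopes to t_k.

s_(k+1) = (-7*k - (k + 1)**2 - 21)/((k + 4)*(k + 5))
s_(k+1) − s_k = 4/(k**3 + 12*k**2 + 47*k + 60)
(s_(k+1) − s_k) − t_k = 0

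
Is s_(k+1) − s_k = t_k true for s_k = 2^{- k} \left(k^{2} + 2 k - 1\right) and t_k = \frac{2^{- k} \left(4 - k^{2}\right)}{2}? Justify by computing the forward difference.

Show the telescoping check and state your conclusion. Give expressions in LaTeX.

Valid — Δs_k = t_k.

s_(k+1) = (k**2 + 4*k + 2)/(2*2**k)
s_(k+1) − s_k = (4 - k**2)/(2*2**k)
(s_(k+1) − s_k) − t_k = 0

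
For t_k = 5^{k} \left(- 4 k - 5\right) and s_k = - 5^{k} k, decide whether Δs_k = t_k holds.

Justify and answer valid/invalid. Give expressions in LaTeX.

valid; difference matches t_k

s_(k+1) = 5**(k + 1)*(-k - 1)
s_(k+1) − s_k = 5**k*(-4*k - 5)
(s_(k+1) − s_k) − t_k = 0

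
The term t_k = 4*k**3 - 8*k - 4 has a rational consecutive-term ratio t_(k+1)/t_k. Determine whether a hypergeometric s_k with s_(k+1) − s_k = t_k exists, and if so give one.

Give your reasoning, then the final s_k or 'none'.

t_(k+1)/t_k = (2*k - (k + 1)**3 + 3)/(-k**3 + 2*k + 1).
Factor: A=1; B=1; C=k**3 - 2*k - 1.
f must satisfy (1)·f(k+1) − (1)·f(k) = k**3 - 2*k - 1.
Bound: deg f ≤ 4.
Match coefficients ⇒ f(k) = k**2*(k - 3)*(k + 1)/4.
Certificate R = B(k−1)f/C = k**2*(k - 3)/(4*(k**2 - k - 1)) gives s_k = k**2*(k**2 - 2*k - 3).
Check: Δs_k = 4*k**3 - 8*k - 4. ✓

s_k = k**2*(k**2 - 2*k - 3)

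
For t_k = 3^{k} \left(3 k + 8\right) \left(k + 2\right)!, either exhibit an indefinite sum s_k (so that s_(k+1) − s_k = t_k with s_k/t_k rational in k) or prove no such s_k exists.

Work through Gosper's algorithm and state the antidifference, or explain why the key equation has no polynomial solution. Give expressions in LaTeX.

s_k = 3^{k} \left(k + 2\right)!

Ratio r(k) = 3*(k + 3)*(3*k + 11)/(3*k + 8).
Factor: A=3*k + 9; B=1; C=k + 8/3.
Key eq: (3*k + 9)·f(k+1) = (1)·f(k) + (k + 8/3).
deg f ≤ 0 (via 1,0,1).
Match coefficients ⇒ f(k) = 1/3.
R(k) = B(k−1)·f(k)/C(k) = 1/(3*k + 8); s_k = R·t_k = 3**k*factorial(k + 2).
Check: Δs_k = 3**k*(3*k + 8)*factorial(k + 2). ✓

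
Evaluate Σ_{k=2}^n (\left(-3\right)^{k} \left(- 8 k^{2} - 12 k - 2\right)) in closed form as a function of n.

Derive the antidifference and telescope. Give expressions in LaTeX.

Compute t_(k+1)/t_k: get 3*(-4*k**2 - 14*k - 11)/(4*k**2 + 6*k + 1).
Normal form (A,B,C) = (-3, 1, k**2 + 3*k/2 + 1/4).
Solve (-3)·f(k+1) − (1)·f(k) = k**2 + 3*k/2 + 1/4.
deg f ≤ 2 (via 0,0,2).
Solving with deg f ≤ 2: f(k) = -(2*k**2 - 1)/8.
R(k) = B(k−1)·f(k)/C(k) = -(2*k**2 - 1)/(2*(4*k**2 + 6*k + 1)); s_k = R·t_k = (-3)**k*(2*k**2 - 1).
s_(k+1) − s_k = 2*(-3)**k*(-k**2 - 3*(k + 1)**2 + 2) = t_k.
Telescope: S(n) = s_(n+1) − s_(2) = (-3)**(n + 1)*(2*n**2 + 4*n + 1) − (63) = -6*(-3)**n*n**2 - 12*(-3)**n*n - 3*(-3)**n - 63.

S(n) = - 6 \left(-3\right)^{n} n^{2} - 12 \left(-3\right)^{n} n - 3 \left(-3\right)^{n} - 63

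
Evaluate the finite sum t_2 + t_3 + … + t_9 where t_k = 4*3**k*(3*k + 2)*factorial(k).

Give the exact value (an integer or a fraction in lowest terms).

r(k) = 3*(k + 1)*(3*k + 5)/(3*k + 2) after simplifying.
A = 3*k + 3, B = 1, C = k + 2/3.
Key eq: (3*k + 3)·f(k+1) = (1)·f(k) + (k + 2/3).
Degrees (1,0,1) ⇒ d ≤ 0.
Solve for f: f(k) = 1/3 (degree 0 ≤ 0).
Then R = B(k−1)f/C = 1/(3*k + 2), so s_k = R(k)·t_k = 4*3**k*factorial(k).
Verify: 4*3**k*(3*k + 2)*factorial(k) matches t_k.
Evaluate s at k=10 and k=2: 857108044800 and 72; difference 857108044728.

Σ = 857108044728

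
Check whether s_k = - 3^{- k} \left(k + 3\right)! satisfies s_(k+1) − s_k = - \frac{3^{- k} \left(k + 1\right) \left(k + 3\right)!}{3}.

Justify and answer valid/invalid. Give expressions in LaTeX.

valid (s_(k+1) − s_k reduces to t_k)

s_(k+1) = -factorial(k + 4)/(3*3**k)
s_(k+1) − s_k = -(k + 1)*factorial(k + 3)/(3*3**k)
(s_(k+1) − s_k) − t_k = 0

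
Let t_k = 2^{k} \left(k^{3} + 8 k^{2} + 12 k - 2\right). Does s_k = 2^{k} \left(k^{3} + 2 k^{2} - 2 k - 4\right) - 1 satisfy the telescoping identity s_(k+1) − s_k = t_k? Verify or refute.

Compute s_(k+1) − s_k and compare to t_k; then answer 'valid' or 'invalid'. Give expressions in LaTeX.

Valid: the claim telescopes to t_k.

s_(k+1) = 2**(k + 1)*(-2*k + (k + 1)**3 + 2*(k + 1)**2 - 6) - 1
s_(k+1) − s_k = 2**k*(k**3 + 8*k**2 + 12*k - 2)
(s_(k+1) − s_k) − t_k = 0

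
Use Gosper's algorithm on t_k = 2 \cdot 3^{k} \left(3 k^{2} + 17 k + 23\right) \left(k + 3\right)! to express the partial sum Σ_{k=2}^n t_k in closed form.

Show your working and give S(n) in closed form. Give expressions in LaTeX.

S(n) = 6 \cdot 3^{n} n \left(n + 4\right)! + 12 \cdot 3^{n} \left(n + 4\right)! - 6480

Compute t_(k+1)/t_k: get 3*(3*k**3 + 35*k**2 + 135*k + 172)/(3*k**2 + 17*k + 23).
Gosper form: A/B · C(k+1)/C(k) with A=3*k + 12, B=1, C=k**2 + 17*k/3 + 23/3.
f must satisfy (3*k + 12)·f(k+1) − (1)·f(k) = k**2 + 17*k/3 + 23/3.
deg f ≤ 1 (via 1,0,2).
A polynomial solution: f(k) = (k + 1)/3.
Get s_k = R·t_k = 2*3**k*(k + 1)*factorial(k + 3) with R(k) = B(k−1)f(k)/C(k) = (k + 1)/(3*k**2 + 17*k + 23).
Verify: 2*3**k*(3*k**2 + 17*k + 23)*factorial(k + 3) matches t_k.
s_(n+1) = 6*3**n*(n + 2)*factorial(n + 4) and s_(2) = 6480, so S(n) = 6*3**n*n*factorial(n + 4) + 12*3**n*factorial(n + 4) - 6480.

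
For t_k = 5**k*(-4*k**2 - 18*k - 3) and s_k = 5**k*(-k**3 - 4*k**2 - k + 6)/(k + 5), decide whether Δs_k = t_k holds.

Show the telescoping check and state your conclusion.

s_(k+1) = 5**(k + 1)*k*(-k**2 - 7*k - 12)/(k + 6)
s_(k+1) − s_k = 5**k*(-4*k**4 - 50*k**3 - 210*k**2 - 300*k - 36)/(k**2 + 11*k + 30)
(s_(k+1) − s_k) − t_k = 5**k*(12*k**3 + 111*k**2 + 273*k + 54)/(k**2 + 11*k + 30)

Invalid: residual 5**k*(12*k**3 + 111*k**2 + 273*k + 54)/(k**2 + 11*k + 30) ≠ 0.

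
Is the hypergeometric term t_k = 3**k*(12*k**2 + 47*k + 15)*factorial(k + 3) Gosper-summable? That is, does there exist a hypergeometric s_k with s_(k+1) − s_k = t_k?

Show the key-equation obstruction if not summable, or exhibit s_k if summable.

Compute t_(k+1)/t_k: get 3*(12*k**3 + 119*k**2 + 358*k + 296)/(12*k**2 + 47*k + 15).
So A=3*k + 12 and B=1, with C=k**2 + 47*k/12 + 5/4.
Set up (3*k + 12)·f(k+1) − (1)·f(k) − (k**2 + 47*k/12 + 5/4) = 0.
From deg A=1, deg B=0, deg C=2: d=1.
Solve for f: f(k) = (4*k - 3)/12 (degree 1 ≤ 1).
So s_k = (B(k−1)f/C)·t_k = ((4*k - 3)/(12*k**2 + 47*k + 15))·t_k = 3**k*(4*k - 3)*factorial(k + 3).
Verify: 3**k*(12*k**2 + 47*k + 15)*factorial(k + 3) matches t_k.

Yes. s_k = 3**k*(4*k - 3)*factorial(k + 3).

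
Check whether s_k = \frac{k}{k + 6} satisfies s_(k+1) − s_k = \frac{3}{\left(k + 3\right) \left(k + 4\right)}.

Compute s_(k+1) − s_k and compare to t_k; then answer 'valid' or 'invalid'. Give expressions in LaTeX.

Invalid: residual \frac{3 \left(k^{2} + k - 18\right)}{k^{4} + 20 k^{3} + 145 k^{2} + 450 k + 504} ≠ 0.

s_(k+1) = (k + 1)/(k + 7)
s_(k+1) − s_k = 6/(k**2 + 13*k + 42)
(s_(k+1) − s_k) − t_k = 3*(k**2 + k - 18)/(k**4 + 20*k**3 + 145*k**2 + 450*k + 504)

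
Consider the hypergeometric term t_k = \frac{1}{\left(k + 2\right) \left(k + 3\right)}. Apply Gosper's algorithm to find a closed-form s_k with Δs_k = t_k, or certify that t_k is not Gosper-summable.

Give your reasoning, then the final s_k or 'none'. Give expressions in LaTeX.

t_(k+1)/t_k = (k + 2)/(k + 4).
Gosper form: A/B · C(k+1)/C(k) with A=k + 2, B=k + 4, C=1.
Set up (k + 2)·f(k+1) − (k + 3)·f(k) − (1) = 0.
From deg A=1, deg B=1, deg C=0: d=1.
A polynomial solution: f(k) = k/2.
Get s_k = R·t_k = k/(2*(k + 2)) with R(k) = B(k−1)f(k)/C(k) = k*(k + 3)/2.
Verify: 1/(k**2 + 5*k + 6) matches t_k.

s_k = \frac{k}{2 \left(k + 2\right)}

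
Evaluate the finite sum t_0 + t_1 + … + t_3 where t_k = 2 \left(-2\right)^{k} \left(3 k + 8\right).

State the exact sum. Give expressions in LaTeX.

Ratio r(k) = 2*(-3*k - 11)/(3*k + 8).
Gosper form: A/B · C(k+1)/C(k) with A=-2, B=1, C=k + 8/3.
Set up (-2)·f(k+1) − (1)·f(k) − (k + 8/3) = 0.
Bound: deg f ≤ 1.
A polynomial solution: f(k) = -(k + 2)/3.
Get s_k = R·t_k = (-2)**(k + 1)*(k + 2) with R(k) = B(k−1)f(k)/C(k) = -(k + 2)/(3*k + 8).
Check: Δs_k = 2*(-2)**k*(3*k + 8). ✓
Telescoping: Σ = s_(4) − s_(0) = -192 − (-4) = -188.

Σ = -188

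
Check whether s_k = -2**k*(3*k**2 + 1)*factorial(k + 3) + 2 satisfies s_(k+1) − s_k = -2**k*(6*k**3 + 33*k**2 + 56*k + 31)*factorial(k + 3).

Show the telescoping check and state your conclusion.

Valid: the claim telescopes to t_k.

s_(k+1) = -2**(k + 1)*(3*(k + 1)**2 + 1)*factorial(k + 4) + 2
s_(k+1) − s_k = -2**k*(6*k**3 + 33*k**2 + 56*k + 31)*factorial(k + 3)
(s_(k+1) − s_k) − t_k = 0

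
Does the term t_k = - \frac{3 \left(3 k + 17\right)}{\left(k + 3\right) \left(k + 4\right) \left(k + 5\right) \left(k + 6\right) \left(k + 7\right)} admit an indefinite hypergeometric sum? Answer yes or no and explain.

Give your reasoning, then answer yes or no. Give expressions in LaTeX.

Compute t_(k+1)/t_k: get (k + 3)*(3*k + 20)/((k + 8)*(3*k + 17)).
Normal form (A,B,C) = (k + 3, k + 8, k + 17/3).
Key eq: (k + 3)·f(k+1) = (k + 7)·f(k) + (k + 17/3).
Degrees (1,1,1) ⇒ d ≤ 4.
Match coefficients ⇒ f(k) = k*(k + 5)*(k**2 + 13*k + 54)/216.
Get s_k = R·t_k = k*(-k**2 - 13*k - 54)/(24*(k**3 + 13*k**2 + 54*k + 72)) with R(k) = B(k−1)f(k)/C(k) = k*(k + 5)*(k + 7)*(k**2 + 13*k + 54)/(72*(3*k + 17)).
Verify: 3*(-3*k - 17)/(k**5 + 25*k**4 + 245*k**3 + 1175*k**2 + 2754*k + 2520) matches t_k.

Yes. s_k = \frac{k \left(- k^{2} - 13 k - 54\right)}{24 \left(k^{3} + 13 k^{2} + 54 k + 72\right)}.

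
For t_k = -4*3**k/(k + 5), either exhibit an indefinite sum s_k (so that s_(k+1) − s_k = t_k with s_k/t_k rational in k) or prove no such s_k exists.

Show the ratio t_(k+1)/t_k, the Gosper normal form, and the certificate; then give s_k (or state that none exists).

t_(k+1)/t_k = 3*(k + 5)/(k + 6).
So A=3*k + 15 and B=k + 6, with C=1.
f must satisfy (3*k + 15)·f(k+1) − (k + 5)·f(k) = 1.
d = -1 from the (1,1,0) case.
deg f ≤ -1 is impossible — no certificate.

none (Gosper's algorithm certifies no s_k)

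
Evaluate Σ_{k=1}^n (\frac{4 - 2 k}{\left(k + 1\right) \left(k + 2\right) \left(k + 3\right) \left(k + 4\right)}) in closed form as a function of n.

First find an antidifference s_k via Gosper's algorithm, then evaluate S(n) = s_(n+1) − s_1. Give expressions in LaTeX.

t_(k+1)/t_k = (k - 1)*(k + 1)/((k - 2)*(k + 5)).
Take A(k)=k + 1, B(k)=k + 5, C(k)=k - 2.
Key eq: (k + 1)·f(k+1) = (k + 4)·f(k) + (k - 2).
d = 3 from the (1,1,1) case.
A polynomial solution: f(k) = -k*(k**2 + 6*k + 17)/12.
Get s_k = R·t_k = k*(k**2 + 6*k + 17)/(6*(k + 1)*(k + 2)*(k + 3)) with R(k) = B(k−1)f(k)/C(k) = -k*(k + 4)*(k**2 + 6*k + 17)/(12*(k - 2)).
Δs = 2*(2 - k)/(k**4 + 10*k**3 + 35*k**2 + 50*k + 24), as required.
Σ_(k=1)^n t_k = s_(n+1) − s_(1) = ((n**3 + 9*n**2 + 32*n + 24)/(6*(n**3 + 9*n**2 + 26*n + 24))) − (1/6), i.e. n/(n**3 + 9*n**2 + 26*n + 24).

S(n) = \frac{n}{n^{3} + 9 n^{2} + 26 n + 24}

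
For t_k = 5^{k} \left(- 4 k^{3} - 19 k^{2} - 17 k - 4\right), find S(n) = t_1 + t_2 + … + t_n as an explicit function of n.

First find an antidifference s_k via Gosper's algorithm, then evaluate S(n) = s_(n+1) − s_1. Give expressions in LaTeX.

S(n) = - 5 \cdot 5^{n} n^{3} - 20 \cdot 5^{n} n^{2} - 15 \cdot 5^{n} n - 5 \cdot 5^{n} + 5

Ratio r(k) = 5*(4*k**3 + 31*k**2 + 67*k + 44)/(4*k**3 + 19*k**2 + 17*k + 4).
Gosper form: A/B · C(k+1)/C(k) with A=5, B=1, C=k**3 + 19*k**2/4 + 17*k/4 + 1.
Key eq: (5)·f(k+1) = (1)·f(k) + (k**3 + 19*k**2/4 + 17*k/4 + 1).
Bound: deg f ≤ 3.
Coefficient equations give f(k) = (k**3 + k**2 - 2*k + 1)/4.
R(k) = B(k−1)·f(k)/C(k) = (k**3 + k**2 - 2*k + 1)/(4*k**3 + 19*k**2 + 17*k + 4); s_k = R·t_k = 5**k*(-k**3 - k**2 + 2*k - 1).
s_(k+1) − s_k = 5**k*(-4*k**3 - 19*k**2 - 17*k - 4) = t_k.
Σ_(k=1)^n t_k = s_(n+1) − s_(1) = (5**(n + 1)*(-n**3 - 4*n**2 - 3*n - 1)) − (-5), i.e. -5*5**n*n**3 - 20*5**n*n**2 - 15*5**n*n - 5*5**n + 5.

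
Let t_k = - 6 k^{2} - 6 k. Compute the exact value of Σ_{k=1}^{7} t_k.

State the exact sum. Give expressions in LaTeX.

Σ = -1008

Ratio r(k) = (k + 2)/k.
So A=1 and B=1, with C=k**2 + k.
f must satisfy (1)·f(k+1) − (1)·f(k) = k**2 + k.
Degrees (0,0,2) ⇒ d ≤ 3.
Coefficient equations give f(k) = k*(k - 1)*(k + 1)/3.
Then R = B(k−1)f/C = (k - 1)/3, so s_k = R(k)·t_k = 2*k*(1 - k**2).
Check: Δs_k = 6*k*(-k - 1). ✓
Evaluate s at k=8 and k=1: -1008 and 0; difference -1008.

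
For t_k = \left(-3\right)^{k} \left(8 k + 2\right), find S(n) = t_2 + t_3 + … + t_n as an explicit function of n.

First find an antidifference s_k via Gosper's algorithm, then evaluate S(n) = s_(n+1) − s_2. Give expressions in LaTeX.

S(n) = 6 \left(-3\right)^{n} n + 3 \left(-3\right)^{n} + 27

The ratio is 3*(-4*k - 5)/(4*k + 1).
Factor: A=-3; B=1; C=k + 1/4.
Solve (-3)·f(k+1) − (1)·f(k) = k + 1/4.
Bound: deg f ≤ 1.
A polynomial solution: f(k) = -(2*k - 1)/8.
So s_k = (B(k−1)f/C)·t_k = (-(2*k - 1)/(2*(4*k + 1)))·t_k = (-3)**k*(1 - 2*k).
Check: Δs_k = (-3)**k*(8*k + 2). ✓
Σ_(k=2)^n t_k = s_(n+1) − s_(2) = (3*(-3)**n*(2*n + 1)) − (-27), i.e. 6*(-3)**n*n + 3*(-3)**n + 27.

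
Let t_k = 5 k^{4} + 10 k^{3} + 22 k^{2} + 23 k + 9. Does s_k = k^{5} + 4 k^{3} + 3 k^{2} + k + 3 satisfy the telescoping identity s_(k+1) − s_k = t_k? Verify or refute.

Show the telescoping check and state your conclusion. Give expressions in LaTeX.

Valid — Δs_k = t_k.

s_(k+1) = k + (k + 1)**5 + 4*(k + 1)**3 + 3*(k + 1)**2 + 4
s_(k+1) − s_k = 5*k**4 + 10*k**3 + 22*k**2 + 23*k + 9
(s_(k+1) − s_k) − t_k = 0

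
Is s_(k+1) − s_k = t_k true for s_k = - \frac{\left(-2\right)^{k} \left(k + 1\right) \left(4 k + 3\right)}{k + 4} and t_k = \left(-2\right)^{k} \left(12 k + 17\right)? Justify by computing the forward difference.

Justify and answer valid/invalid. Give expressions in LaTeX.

s_(k+1) = 2*(-2)**k*(k + 2)*(4*k + 7)/(k + 5)
s_(k+1) − s_k = (-2)**k*(12*k**3 + 89*k**2 + 186*k + 127)/(k**2 + 9*k + 20)
(s_(k+1) − s_k) − t_k = (-2)**k*(-36*k**2 - 207*k - 213)/(k**2 + 9*k + 20)

Invalid: residual \frac{\left(-2\right)^{k} \left(- 36 k^{2} - 207 k - 213\right)}{k^{2} + 9 k + 20} ≠ 0.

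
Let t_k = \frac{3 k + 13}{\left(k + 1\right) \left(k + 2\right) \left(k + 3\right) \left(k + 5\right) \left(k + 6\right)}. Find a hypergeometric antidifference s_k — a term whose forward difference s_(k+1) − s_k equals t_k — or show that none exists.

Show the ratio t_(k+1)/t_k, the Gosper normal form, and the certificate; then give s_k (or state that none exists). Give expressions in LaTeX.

s_k = \frac{k \left(k^{2} + 8 k + 17\right)}{10 \left(k^{3} + 8 k^{2} + 17 k + 10\right)}

t_(k+1)/t_k = (k + 1)*(k + 5)*(3*k + 16)/((k + 4)*(k + 7)*(3*k + 13)).
Take A(k)=k + 1, B(k)=k + 7, C(k)=k**2 + 25*k/3 + 52/3.
Need (k + 1)·f(k+1) − (k + 6)·f(k) = k**2 + 25*k/3 + 52/3.
Degrees (1,1,2) ⇒ d ≤ 5.
Coefficient equations give f(k) = k*(k + 3)*(k + 4)*(k**2 + 8*k + 17)/30.
Then R = B(k−1)f/C = k*(k + 3)*(k + 6)*(k**2 + 8*k + 17)/(10*(3*k + 13)), so s_k = R(k)·t_k = k*(k**2 + 8*k + 17)/(10*(k**3 + 8*k**2 + 17*k + 10)).
Verify: (3*k + 13)/(k**5 + 17*k**4 + 107*k**3 + 307*k**2 + 396*k + 180) matches t_k.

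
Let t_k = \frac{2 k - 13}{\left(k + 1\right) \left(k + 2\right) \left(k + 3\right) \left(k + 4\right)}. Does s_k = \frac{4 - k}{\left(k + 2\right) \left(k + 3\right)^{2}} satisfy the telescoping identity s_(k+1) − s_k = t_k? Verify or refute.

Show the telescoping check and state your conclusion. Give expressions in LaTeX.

s_(k+1) = (3 - k)/((k + 3)*(k + 4)**2)
s_(k+1) − s_k = ((3 - k)*(k + 2)*(k + 3) + (k - 4)*(k + 4)**2)/((k + 2)*(k + 3)**2*(k + 4)**2)
(s_(k+1) − s_k) − t_k = 2*(-3*k**2 + 7*k + 55)/(k**6 + 17*k**5 + 117*k**4 + 415*k**3 + 794*k**2 + 768*k + 288)

Invalid: residual \frac{2 \left(- 3 k^{2} + 7 k + 55\right)}{k^{6} + 17 k^{5} + 117 k^{4} + 415 k^{3} + 794 k^{2} + 768 k + 288} ≠ 0.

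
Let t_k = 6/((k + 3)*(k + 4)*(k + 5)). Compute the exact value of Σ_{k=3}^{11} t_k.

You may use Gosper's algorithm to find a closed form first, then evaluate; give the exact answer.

The ratio is (k + 3)/(k + 6).
Normal form (A,B,C) = (k + 3, k + 6, 1).
Solve (k + 3)·f(k+1) − (k + 5)·f(k) = 1.
From deg A=1, deg B=1, deg C=0: d=2.
Solving with deg f ≤ 2: f(k) = k*(k + 7)/24.
So s_k = (B(k−1)f/C)·t_k = (k*(k + 5)*(k + 7)/24)·t_k = k*(k + 7)/(4*(k + 3)*(k + 4)).
Verify: 6/(k**3 + 12*k**2 + 47*k + 60) matches t_k.
Evaluate s at k=12 and k=3: 19/80 and 5/28; difference 33/560.

Σ = 33/560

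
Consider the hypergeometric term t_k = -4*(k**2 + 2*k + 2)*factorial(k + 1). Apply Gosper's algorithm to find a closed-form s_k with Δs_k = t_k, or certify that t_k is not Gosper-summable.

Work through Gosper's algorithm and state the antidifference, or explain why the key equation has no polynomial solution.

s_k = -4*k*factorial(k + 1)

t_(k+1)/t_k = (k + 2)*(2*k + (k + 1)**2 + 4)/(k**2 + 2*k + 2).
So A=k + 2 and B=1, with C=k**2 + 2*k + 2.
Need (k + 2)·f(k+1) − (1)·f(k) = k**2 + 2*k + 2.
Degrees (1,0,2) ⇒ d ≤ 1.
Match coefficients ⇒ f(k) = k.
Certificate R = B(k−1)f/C = k/(k**2 + 2*k + 2) gives s_k = -4*k*factorial(k + 1).
s_(k+1) − s_k = -4*(k**2 + 2*k + 2)*factorial(k + 1) = t_k.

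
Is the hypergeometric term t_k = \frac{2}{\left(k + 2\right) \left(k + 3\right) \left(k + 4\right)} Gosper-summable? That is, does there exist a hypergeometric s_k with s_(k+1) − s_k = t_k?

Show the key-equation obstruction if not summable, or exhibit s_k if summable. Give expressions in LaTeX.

Yes. s_k = \frac{k \left(k + 5\right)}{6 \left(k + 2\right) \left(k + 3\right)}.

Compute t_(k+1)/t_k: get (k + 2)/(k + 5).
A = k + 2, B = k + 5, C = 1.
Solve (k + 2)·f(k+1) − (k + 4)·f(k) = 1.
d = 2 from the (1,1,0) case.
Match coefficients ⇒ f(k) = k*(k + 5)/12.
R(k) = B(k−1)·f(k)/C(k) = k*(k + 4)*(k + 5)/12; s_k = R·t_k = k*(k + 5)/(6*(k + 2)*(k + 3)).
Verify: 2/(k**3 + 9*k**2 + 26*k + 24) matches t_k.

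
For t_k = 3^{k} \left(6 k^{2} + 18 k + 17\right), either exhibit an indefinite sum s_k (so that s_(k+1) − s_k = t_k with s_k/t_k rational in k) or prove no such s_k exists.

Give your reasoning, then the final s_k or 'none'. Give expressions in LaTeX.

Ratio r(k) = 3*(6*k**2 + 30*k + 41)/(6*k**2 + 18*k + 17).
A = 3, B = 1, C = k**2 + 3*k + 17/6.
Solve (3)·f(k+1) − (1)·f(k) = k**2 + 3*k + 17/6.
From deg A=0, deg B=0, deg C=2: d=2.
Match coefficients ⇒ f(k) = (3*k**2 + 4)/6.
Certificate R = B(k−1)f/C = (3*k**2 + 4)/(6*k**2 + 18*k + 17) gives s_k = 3**k*(3*k**2 + 4).
s_(k+1) − s_k = 3**k*(6*k**2 + 18*k + 17) = t_k.

s_k = 3^{k} \left(3 k^{2} + 4\right)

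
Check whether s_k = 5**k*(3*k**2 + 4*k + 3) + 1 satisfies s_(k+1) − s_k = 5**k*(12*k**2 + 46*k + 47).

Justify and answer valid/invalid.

s_(k+1) = 5**(k + 1)*(4*k + 3*(k + 1)**2 + 7) + 1
s_(k+1) − s_k = 5**k*(12*k**2 + 46*k + 47)
(s_(k+1) − s_k) − t_k = 0

valid; difference matches t_k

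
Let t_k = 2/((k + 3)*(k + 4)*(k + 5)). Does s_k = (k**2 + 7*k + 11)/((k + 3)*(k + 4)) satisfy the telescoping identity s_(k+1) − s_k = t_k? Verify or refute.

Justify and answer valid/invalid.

s_(k+1) = (7*k + (k + 1)**2 + 18)/((k + 4)*(k + 5))
s_(k+1) − s_k = 2/(k**3 + 12*k**2 + 47*k + 60)
(s_(k+1) − s_k) − t_k = 0

valid; difference matches t_k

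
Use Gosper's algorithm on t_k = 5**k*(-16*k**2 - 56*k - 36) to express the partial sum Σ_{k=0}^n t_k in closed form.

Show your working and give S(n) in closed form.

S(n) = -20*5**n*n**2 - 60*5**n*n - 35*5**n - 1

Ratio r(k) = 5*(4*k**2 + 22*k + 27)/(4*k**2 + 14*k + 9).
Take A(k)=5, B(k)=1, C(k)=k**2 + 7*k/2 + 9/4.
f must satisfy (5)·f(k+1) − (1)·f(k) = k**2 + 7*k/2 + 9/4.
Bound: deg f ≤ 2.
Solve for f: f(k) = (4*k**2 + 4*k - 1)/16 (degree 2 ≤ 2).
So s_k = (B(k−1)f/C)·t_k = ((4*k**2 + 4*k - 1)/(4*(4*k**2 + 14*k + 9)))·t_k = 5**k*(-4*k**2 - 4*k + 1).
Check: Δs_k = 5**k*(-16*k**2 - 56*k - 36). ✓
Evaluate: s_(n+1) = 5**(n + 1)*(-4*n**2 - 12*n - 7); subtract s_(0) = 1 ⇒ S(n) = -20*5**n*n**2 - 60*5**n*n - 35*5**n - 1.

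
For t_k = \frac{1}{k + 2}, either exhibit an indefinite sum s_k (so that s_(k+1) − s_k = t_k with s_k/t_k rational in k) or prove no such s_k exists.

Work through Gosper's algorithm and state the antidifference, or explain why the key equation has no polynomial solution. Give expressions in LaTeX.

Step 1: r(k) = (k + 2)/(k + 3).
Gosper form: A/B · C(k+1)/C(k) with A=k + 2, B=k + 3, C=1.
Key eq: (k + 2)·f(k+1) = (k + 2)·f(k) + (1).
deg f ≤ 0 (via 1,1,0).
f = c0 ⇒ A·f(k+1) − B(k−1)·f(k) − C = -1. The system {-1 = 0} is inconsistent; no antidifference.

none — t_k is not Gosper-summable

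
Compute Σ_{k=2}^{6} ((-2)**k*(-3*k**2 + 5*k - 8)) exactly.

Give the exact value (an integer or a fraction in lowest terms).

Σ = -4104

t_(k+1)/t_k = 2*(5*k - 3*(k + 1)**2 - 3)/(3*k**2 - 5*k + 8).
A = -2, B = 1, C = k**2 - 5*k/3 + 8/3.
f must satisfy (-2)·f(k+1) − (1)·f(k) = k**2 - 5*k/3 + 8/3.
deg f ≤ 2 (via 0,0,2).
Match coefficients ⇒ f(k) = -(k**2 - 3*k + 4)/3.
So s_k = (B(k−1)f/C)·t_k = (-(k**2 - 3*k + 4)/(3*k**2 - 5*k + 8))·t_k = (-2)**k*(k**2 - 3*k + 4).
Check: Δs_k = (-2)**k*(-3*k**2 + 5*k - 8). ✓
Sum = s_(7) − s_(2); s_(7) = -4096, s_(2) = 8 ⇒ -4104.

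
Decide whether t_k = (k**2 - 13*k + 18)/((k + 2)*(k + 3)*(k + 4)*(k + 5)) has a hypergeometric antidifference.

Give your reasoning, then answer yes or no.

t_(k+1)/t_k = (k + 2)*(-13*k + (k + 1)**2 + 5)/((k + 6)*(k**2 - 13*k + 18)).
Take A(k)=k + 2, B(k)=k + 6, C(k)=k**2 - 13*k + 18.
Solve (k + 2)·f(k+1) − (k + 5)·f(k) = k**2 - 13*k + 18.
deg f ≤ 3 (via 1,1,2).
Solve for f: f(k) = k*(k**2 + 3*k + 50)/6 (degree 3 ≤ 3).
R(k) = B(k−1)·f(k)/C(k) = k*(k + 5)*(k**2 + 3*k + 50)/(6*(k**2 - 13*k + 18)); s_k = R·t_k = k*(k**2 + 3*k + 50)/(6*(k + 2)*(k + 3)*(k + 4)).
Verify: (k**2 - 13*k + 18)/(k**4 + 14*k**3 + 71*k**2 + 154*k + 120) matches t_k.

Yes. s_k = k*(k**2 + 3*k + 50)/(6*(k + 2)*(k + 3)*(k + 4)).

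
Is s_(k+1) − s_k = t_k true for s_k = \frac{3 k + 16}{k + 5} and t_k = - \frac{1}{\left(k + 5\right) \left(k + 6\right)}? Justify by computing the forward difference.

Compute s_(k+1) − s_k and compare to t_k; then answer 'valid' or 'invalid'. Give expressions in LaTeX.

s_(k+1) = (3*k + 19)/(k + 6)
s_(k+1) − s_k = -1/(k**2 + 11*k + 30)
(s_(k+1) − s_k) − t_k = 0

valid (s_(k+1) − s_k reduces to t_k)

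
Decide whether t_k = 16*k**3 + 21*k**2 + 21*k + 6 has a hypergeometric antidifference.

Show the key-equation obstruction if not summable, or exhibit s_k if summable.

Yes. s_k = k*(4*k**3 - k**2 + 4*k - 1).

r(k) = (16*k**3 + 69*k**2 + 111*k + 64)/(16*k**3 + 21*k**2 + 21*k + 6) after simplifying.
A = 1, B = 1, C = k**3 + 21*k**2/16 + 21*k/16 + 3/8.
Key eq: (1)·f(k+1) = (1)·f(k) + (k**3 + 21*k**2/16 + 21*k/16 + 3/8).
d = 4 from the (0,0,3) case.
Solving with deg f ≤ 4: f(k) = k*(4*k - 1)*(k**2 + 1)/16.
Certificate R = B(k−1)f/C = k*(4*k - 1)*(k**2 + 1)/(16*k**3 + 21*k**2 + 21*k + 6) gives s_k = k*(4*k**3 - k**2 + 4*k - 1).
s_(k+1) − s_k = 16*k**3 + 21*k**2 + 21*k + 6 = t_k.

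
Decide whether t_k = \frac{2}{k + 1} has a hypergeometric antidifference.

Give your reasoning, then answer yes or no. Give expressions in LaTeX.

No. Not Gosper-summable.

Compute t_(k+1)/t_k: get (k + 1)/(k + 2).
A = k + 1, B = k + 2, C = 1.
Solve (k + 1)·f(k+1) − (k + 1)·f(k) = 1.
Degrees (1,1,0) ⇒ d ≤ 0.
Put f(k) = c0: A·f(k+1) − B(k−1)·f(k) − C = -1; need -1 = 0 — inconsistent ⇒ no f, not summable.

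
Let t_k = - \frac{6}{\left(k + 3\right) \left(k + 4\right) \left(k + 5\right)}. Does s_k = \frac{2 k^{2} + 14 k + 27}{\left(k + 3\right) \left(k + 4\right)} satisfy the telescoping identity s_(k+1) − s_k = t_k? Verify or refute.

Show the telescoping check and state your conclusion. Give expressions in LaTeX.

s_(k+1) = (14*k + 2*(k + 1)**2 + 41)/((k + 4)*(k + 5))
s_(k+1) − s_k = -6/(k**3 + 12*k**2 + 47*k + 60)
(s_(k+1) − s_k) − t_k = 0

Valid — Δs_k = t_k.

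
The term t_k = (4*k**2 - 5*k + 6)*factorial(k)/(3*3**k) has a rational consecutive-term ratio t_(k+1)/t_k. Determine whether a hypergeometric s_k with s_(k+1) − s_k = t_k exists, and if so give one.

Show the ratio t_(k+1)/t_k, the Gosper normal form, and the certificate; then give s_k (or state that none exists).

s_k = (4*k - 1)*factorial(k)/3**k

Compute t_(k+1)/t_k: get (k + 1)*(-5*k + 4*(k + 1)**2 + 1)/(3*(4*k**2 - 5*k + 6)).
A = k/3 + 1/3, B = 1, C = k**2 - 5*k/4 + 3/2.
Solve (k/3 + 1/3)·f(k+1) − (1)·f(k) = k**2 - 5*k/4 + 3/2.
Bound: deg f ≤ 1.
A polynomial solution: f(k) = 3*(4*k - 1)/4.
Certificate R = B(k−1)f/C = 3*(4*k - 1)/(4*k**2 - 5*k + 6) gives s_k = (4*k - 1)*factorial(k)/3**k.
Δs = (4*k**2 - 5*k + 6)*factorial(k)/(3*3**k), as required.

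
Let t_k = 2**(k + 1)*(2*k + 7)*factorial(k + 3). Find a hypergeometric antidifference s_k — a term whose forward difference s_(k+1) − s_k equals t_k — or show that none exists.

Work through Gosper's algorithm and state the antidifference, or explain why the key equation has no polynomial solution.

Compute t_(k+1)/t_k: get 2*(k + 4)*(2*k + 9)/(2*k + 7).
A = 2*k + 8, B = 1, C = k + 7/2.
Key eq: (2*k + 8)·f(k+1) = (1)·f(k) + (k + 7/2).
Bound: deg f ≤ 0.
A polynomial solution: f(k) = 1/2.
So s_k = (B(k−1)f/C)·t_k = (1/(2*k + 7))·t_k = 2**(k + 1)*factorial(k + 3).
s_(k+1) − s_k = 2**(k + 1)*(2*k + 7)*factorial(k + 3) = t_k.

s_k = 2**(k + 1)*factorial(k + 3)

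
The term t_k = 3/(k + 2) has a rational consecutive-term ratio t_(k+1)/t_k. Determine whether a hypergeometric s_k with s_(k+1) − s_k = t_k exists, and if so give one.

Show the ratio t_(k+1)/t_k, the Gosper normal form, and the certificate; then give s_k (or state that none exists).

no hypergeometric antidifference exists

t_(k+1)/t_k = (k + 2)/(k + 3).
A = k + 2, B = k + 3, C = 1.
Solve (k + 2)·f(k+1) − (k + 2)·f(k) = 1.
d = 0 from the (1,1,0) case.
f = c0 ⇒ A·f(k+1) − B(k−1)·f(k) − C = -1. The system {-1 = 0} is inconsistent; no antidifference.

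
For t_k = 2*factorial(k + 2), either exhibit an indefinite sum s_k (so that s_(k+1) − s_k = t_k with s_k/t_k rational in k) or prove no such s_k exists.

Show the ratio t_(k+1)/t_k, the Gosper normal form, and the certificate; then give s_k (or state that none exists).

none — t_k is not Gosper-summable

The ratio is k + 3.
Take A(k)=k + 3, B(k)=1, C(k)=1.
f must satisfy (k + 3)·f(k+1) − (1)·f(k) = 1.
Bound: deg f ≤ -1.
d = -1 < 0 ⇒ no nonzero polynomial f; not summable.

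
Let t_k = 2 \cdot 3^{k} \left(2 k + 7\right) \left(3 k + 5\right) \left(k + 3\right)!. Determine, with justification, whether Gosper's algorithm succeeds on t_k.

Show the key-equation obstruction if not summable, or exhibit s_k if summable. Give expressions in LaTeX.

Step 1: r(k) = 3*(k + 4)*(2*k + 9)*(3*k + 8)/((2*k + 7)*(3*k + 5)).
Take A(k)=3*k + 12, B(k)=1, C(k)=k**2 + 31*k/6 + 35/6.
Need (3*k + 12)·f(k+1) − (1)·f(k) = k**2 + 31*k/6 + 35/6.
d = 1 from the (1,0,2) case.
Coefficient equations give f(k) = (2*k + 1)/6.
Certificate R = B(k−1)f/C = (2*k + 1)/((2*k + 7)*(3*k + 5)) gives s_k = 2*3**k*(2*k + 1)*factorial(k + 3).
Check: Δs_k = 2*3**k*(2*k + 7)*(3*k + 5)*factorial(k + 3). ✓

Yes. s_k = 2 \cdot 3^{k} \left(2 k + 1\right) \left(k + 3\right)!.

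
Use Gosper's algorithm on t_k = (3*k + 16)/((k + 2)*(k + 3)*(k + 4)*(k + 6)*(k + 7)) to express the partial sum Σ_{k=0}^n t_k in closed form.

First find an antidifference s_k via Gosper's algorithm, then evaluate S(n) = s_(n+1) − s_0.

S(n) = (n**3 + 14*n**2 + 61*n + 48)/(36*(n**3 + 14*n**2 + 61*n + 84))

Compute t_(k+1)/t_k: get (k + 2)*(k + 6)*(3*k + 19)/((k + 5)*(k + 8)*(3*k + 16)).
Take A(k)=k + 2, B(k)=k + 8, C(k)=k**2 + 31*k/3 + 80/3.
Need (k + 2)·f(k+1) − (k + 7)·f(k) = k**2 + 31*k/3 + 80/3.
Bound: deg f ≤ 5.
A polynomial solution: f(k) = k*(k + 4)*(k + 5)*(k**2 + 11*k + 36)/108.
Then R = B(k−1)f/C = k*(k + 4)*(k + 7)*(k**2 + 11*k + 36)/(36*(3*k + 16)), so s_k = R(k)·t_k = k*(k**2 + 11*k + 36)/(36*(k**3 + 11*k**2 + 36*k + 36)).
Δs = (3*k + 16)/(k**5 + 22*k**4 + 185*k**3 + 740*k**2 + 1404*k + 1008), as required.
Telescope: S(n) = s_(n+1) − s_(0) = (n**3 + 14*n**2 + 61*n + 48)/(36*(n**3 + 14*n**2 + 61*n + 84)) − (0) = (n**3 + 14*n**2 + 61*n + 48)/(36*(n**3 + 14*n**2 + 61*n + 84)).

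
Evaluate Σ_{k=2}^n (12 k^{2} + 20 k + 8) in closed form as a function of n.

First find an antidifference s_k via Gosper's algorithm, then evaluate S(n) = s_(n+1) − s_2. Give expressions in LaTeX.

S(n) = 4 n^{3} + 16 n^{2} + 20 n - 40

t_(k+1)/t_k = (3*k**2 + 11*k + 10)/(3*k**2 + 5*k + 2).
So A=1 and B=1, with C=k**2 + 5*k/3 + 2/3.
f must satisfy (1)·f(k+1) − (1)·f(k) = k**2 + 5*k/3 + 2/3.
From deg A=0, deg B=0, deg C=2: d=3.
Match coefficients ⇒ f(k) = k**2*(k + 1)/3.
R(k) = B(k−1)·f(k)/C(k) = k**2/(3*k + 2); s_k = R·t_k = 4*k**2*(k + 1).
Δs = 12*k**2 + 20*k + 8, as required.
Σ_(k=2)^n t_k = s_(n+1) − s_(2) = (4*n**3 + 16*n**2 + 20*n + 8) − (48), i.e. 4*n**3 + 16*n**2 + 20*n - 40.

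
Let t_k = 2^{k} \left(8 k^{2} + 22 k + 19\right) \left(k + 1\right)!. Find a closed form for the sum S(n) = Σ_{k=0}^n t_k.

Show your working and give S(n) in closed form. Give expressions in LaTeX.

S(n) = 8 \cdot 2^{n} n \left(n + 2\right)! + 10 \cdot 2^{n} \left(n + 2\right)! - 1

Compute t_(k+1)/t_k: get 2*(8*k**3 + 54*k**2 + 125*k + 98)/(8*k**2 + 22*k + 19).
Normal form (A,B,C) = (2*k + 4, 1, k**2 + 11*k/4 + 19/8).
f must satisfy (2*k + 4)·f(k+1) − (1)·f(k) = k**2 + 11*k/4 + 19/8.
Degrees (1,0,2) ⇒ d ≤ 1.
Match coefficients ⇒ f(k) = (4*k + 1)/8.
R(k) = B(k−1)·f(k)/C(k) = (4*k + 1)/(8*k**2 + 22*k + 19); s_k = R·t_k = 2**k*(4*k + 1)*factorial(k + 1).
Check: Δs_k = 2**k*(8*k**2 + 22*k + 19)*factorial(k + 1). ✓
s_(n+1) = 2**(n + 1)*(4*n + 5)*factorial(n + 2) and s_(0) = 1, so S(n) = 8*2**n*n*factorial(n + 2) + 10*2**n*factorial(n + 2) - 1.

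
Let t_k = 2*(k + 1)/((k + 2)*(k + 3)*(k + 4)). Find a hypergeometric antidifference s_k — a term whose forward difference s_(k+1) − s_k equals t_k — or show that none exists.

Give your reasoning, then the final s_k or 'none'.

s_k = k*(k + 1)/(2*(k + 2)*(k + 3))

Step 1: r(k) = (k + 2)**2/((k + 1)*(k + 5)).
Factor: A=k + 2; B=k + 5; C=k + 1.
Solve (k + 2)·f(k+1) − (k + 4)·f(k) = k + 1.
Bound: deg f ≤ 2.
Coefficient equations give f(k) = k*(k + 1)/4.
So s_k = (B(k−1)f/C)·t_k = (k*(k + 4)/4)·t_k = k*(k + 1)/(2*(k + 2)*(k + 3)).
Verify: 2*(k + 1)/(k**3 + 9*k**2 + 26*k + 24) matches t_k.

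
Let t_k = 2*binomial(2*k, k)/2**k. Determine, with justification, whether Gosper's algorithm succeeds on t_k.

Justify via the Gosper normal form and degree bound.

No — key equation has no polynomial f.

Step 1: r(k) = (2*k + 1)/(k + 1).
So A=2*k + 1 and B=k + 1, with C=1.
Set up (2*k + 1)·f(k+1) − (k)·f(k) − (1) = 0.
From deg A=1, deg B=1, deg C=0: d=-1.
deg f ≤ -1 is impossible — no certificate.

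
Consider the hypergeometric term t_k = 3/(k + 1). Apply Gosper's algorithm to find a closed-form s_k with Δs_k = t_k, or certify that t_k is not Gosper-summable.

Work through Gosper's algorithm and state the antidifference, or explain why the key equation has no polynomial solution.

Step 1: r(k) = (k + 1)/(k + 2).
So A=k + 1 and B=k + 2, with C=1.
Key eq: (k + 1)·f(k+1) = (k + 1)·f(k) + (1).
Bound: deg f ≤ 0.
Write f(k) = c0. Then LHS − RHS = -1, requiring -1 = 0: contradictory. No certificate.

none (Gosper's algorithm certifies no s_k)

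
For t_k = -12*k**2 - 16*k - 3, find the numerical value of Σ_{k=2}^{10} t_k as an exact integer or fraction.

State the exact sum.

Σ = -5499

Compute t_(k+1)/t_k: get (12*k**2 + 40*k + 31)/(12*k**2 + 16*k + 3).
Factor: A=1; B=1; C=k**2 + 4*k/3 + 1/4.
Set up (1)·f(k+1) − (1)·f(k) − (k**2 + 4*k/3 + 1/4) = 0.
Bound: deg f ≤ 3.
Solve for f: f(k) = k*(4*k**2 + 2*k - 3)/12 (degree 3 ≤ 3).
R(k) = B(k−1)·f(k)/C(k) = k*(4*k**2 + 2*k - 3)/(12*k**2 + 16*k + 3); s_k = R·t_k = k*(-4*k**2 - 2*k + 3).
Check: Δs_k = -12*k**2 - 16*k - 3. ✓
Σ_(k=2)^(10) t_k = s_(11) − s_(2) = -5533 − (-34) = -5499.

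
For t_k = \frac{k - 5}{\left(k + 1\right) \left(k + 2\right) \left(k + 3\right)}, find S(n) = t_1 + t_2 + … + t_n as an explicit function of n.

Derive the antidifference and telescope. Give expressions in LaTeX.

S(n) = \frac{n \left(- n - 11\right)}{6 \left(n^{2} + 5 n + 6\right)}

Step 1: r(k) = (k - 4)*(k + 1)/((k - 5)*(k + 4)).
Take A(k)=k + 1, B(k)=k + 4, C(k)=k - 5.
Set up (k + 1)·f(k+1) − (k + 3)·f(k) − (k - 5) = 0.
Bound: deg f ≤ 2.
A polynomial solution: f(k) = -k*(k + 4).
Get s_k = R·t_k = k*(-k - 4)/((k + 1)*(k + 2)) with R(k) = B(k−1)f(k)/C(k) = -k*(k + 3)*(k + 4)/(k - 5).
Δs = (k - 5)/(k**3 + 6*k**2 + 11*k + 6), as required.
Σ_(k=1)^n t_k = s_(n+1) − s_(1) = ((-n**2 - 6*n - 5)/(n**2 + 5*n + 6)) − (-5/6), i.e. n*(-n - 11)/(6*(n**2 + 5*n + 6)).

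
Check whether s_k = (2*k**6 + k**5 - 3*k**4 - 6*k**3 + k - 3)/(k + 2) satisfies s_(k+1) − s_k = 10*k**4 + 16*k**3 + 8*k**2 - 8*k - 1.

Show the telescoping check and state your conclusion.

s_(k+1) = (k + 2*(k + 1)**6 + (k + 1)**5 - 3*(k + 1)**4 - 6*(k + 1)**3 - 2)/(k + 3)
s_(k+1) − s_k = (10*k**6 + 58*k**5 + 111*k**4 + 86*k**3 - 5*k**2 - 32*k - 7)/(k**2 + 5*k + 6)
(s_(k+1) − s_k) − t_k = (-8*k**5 - 37*k**4 - 42*k**3 - 12*k**2 + 21*k - 1)/(k**2 + 5*k + 6)

Invalid: residual (-8*k**5 - 37*k**4 - 42*k**3 - 12*k**2 + 21*k - 1)/(k**2 + 5*k + 6) ≠ 0.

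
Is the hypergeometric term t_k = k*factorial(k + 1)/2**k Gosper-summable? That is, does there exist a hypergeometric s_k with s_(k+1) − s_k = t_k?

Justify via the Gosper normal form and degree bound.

Ratio r(k) = (k + 1)*(k + 2)/(2*k).
Normal form (A,B,C) = (k/2 + 1, 1, k).
Key eq: (k/2 + 1)·f(k+1) = (1)·f(k) + (k).
From deg A=1, deg B=0, deg C=1: d=0.
Solving with deg f ≤ 0: f(k) = 2.
Then R = B(k−1)f/C = 2/k, so s_k = R(k)·t_k = 2**(1 - k)*factorial(k + 1).
Verify: k*factorial(k + 1)/2**k matches t_k.

Yes. s_k = 2**(1 - k)*factorial(k + 1).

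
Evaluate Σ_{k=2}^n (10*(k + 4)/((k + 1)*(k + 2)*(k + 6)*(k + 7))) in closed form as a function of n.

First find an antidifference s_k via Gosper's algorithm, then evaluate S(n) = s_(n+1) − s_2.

S(n) = 5*(n**2 + 9*n - 10)/(24*(n**2 + 9*n + 14))

Ratio r(k) = (k + 1)*(k + 5)*(k + 6)/((k + 3)*(k + 4)*(k + 8)).
So A=k + 1 and B=k + 8, with C=k**4 + 16*k**3 + 95*k**2 + 248*k + 240.
Set up (k + 1)·f(k+1) − (k + 7)·f(k) − (k**4 + 16*k**3 + 95*k**2 + 248*k + 240) = 0.
Degrees (1,1,4) ⇒ d ≤ 6.
Match coefficients ⇒ f(k) = k*(k + 2)*(k + 3)*(k + 4)*(k + 5)*(k + 7)/12.
Get s_k = R·t_k = 5*k*(k + 7)/(6*(k**2 + 7*k + 6)) with R(k) = B(k−1)f(k)/C(k) = k*(k + 2)*(k + 7)**2/(12*(k + 4)).
Δs = 10*(k + 4)/(k**4 + 16*k**3 + 83*k**2 + 152*k + 84), as required.
s_(n+1) = 5*(n**2 + 9*n + 8)/(6*(n**2 + 9*n + 14)) and s_(2) = 5/8, so S(n) = 5*(n**2 + 9*n - 10)/(24*(n**2 + 9*n + 14)).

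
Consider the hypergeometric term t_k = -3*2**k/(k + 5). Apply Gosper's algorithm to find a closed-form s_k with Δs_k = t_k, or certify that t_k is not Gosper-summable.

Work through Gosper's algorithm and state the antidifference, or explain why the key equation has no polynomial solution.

none (Gosper's algorithm certifies no s_k)

t_(k+1)/t_k = 2*(k + 5)/(k + 6).
Factor: A=2*k + 10; B=k + 6; C=1.
f must satisfy (2*k + 10)·f(k+1) − (k + 5)·f(k) = 1.
From deg A=1, deg B=1, deg C=0: d=-1.
deg f ≤ -1 is impossible — no certificate.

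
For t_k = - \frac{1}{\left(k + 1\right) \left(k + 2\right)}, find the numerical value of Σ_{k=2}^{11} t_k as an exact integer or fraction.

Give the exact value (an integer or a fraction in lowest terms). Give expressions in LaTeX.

Σ = -10/39

t_(k+1)/t_k = (k + 1)/(k + 3).
Take A(k)=k + 1, B(k)=k + 3, C(k)=1.
Set up (k + 1)·f(k+1) − (k + 2)·f(k) − (1) = 0.
From deg A=1, deg B=1, deg C=0: d=1.
Match coefficients ⇒ f(k) = k.
Certificate R = B(k−1)f/C = k*(k + 2) gives s_k = -k/(k + 1).
s_(k+1) − s_k = -1/(k**2 + 3*k + 2) = t_k.
Evaluate s at k=12 and k=2: -12/13 and -2/3; difference -10/39.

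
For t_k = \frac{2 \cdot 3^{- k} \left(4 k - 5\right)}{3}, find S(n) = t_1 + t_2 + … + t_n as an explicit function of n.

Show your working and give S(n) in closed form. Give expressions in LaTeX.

S(n) = 3^{- n - 1} \left(3^{n} - 4 n - 1\right)

The ratio is (4*k - 1)/(3*(4*k - 5)).
Normal form (A,B,C) = (1/3, 1, k - 5/4).
Set up (1/3)·f(k+1) − (1)·f(k) − (k - 5/4) = 0.
From deg A=0, deg B=0, deg C=1: d=1.
Solving with deg f ≤ 1: f(k) = -3*(4*k - 3)/8.
Then R = B(k−1)f/C = -3*(4*k - 3)/(2*(4*k - 5)), so s_k = R(k)·t_k = (3 - 4*k)/3**k.
s_(k+1) − s_k = 2*(4*k - 5)/(3*3**k) = t_k.
s_(n+1) = 3**(-n - 1)*(-4*n - 1) and s_(1) = -1/3, so S(n) = 3**(-n - 1)*(3**n - 4*n - 1).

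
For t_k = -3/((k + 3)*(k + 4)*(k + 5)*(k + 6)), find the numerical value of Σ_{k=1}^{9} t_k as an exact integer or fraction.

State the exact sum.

Σ = -29/3640

Step 1: r(k) = (k + 3)/(k + 7).
So A=k + 3 and B=k + 7, with C=1.
f must satisfy (k + 3)·f(k+1) − (k + 6)·f(k) = 1.
From deg A=1, deg B=1, deg C=0: d=3.
Match coefficients ⇒ f(k) = k*(k**2 + 12*k + 47)/180.
So s_k = (B(k−1)f/C)·t_k = (k*(k + 6)*(k**2 + 12*k + 47)/180)·t_k = k*(-k**2 - 12*k - 47)/(60*(k + 3)*(k + 4)*(k + 5)).
Check: Δs_k = -3/(k**4 + 18*k**3 + 119*k**2 + 342*k + 360). ✓
Telescoping: Σ = s_(10) − s_(1) = -89/5460 − (-1/120) = -29/3640.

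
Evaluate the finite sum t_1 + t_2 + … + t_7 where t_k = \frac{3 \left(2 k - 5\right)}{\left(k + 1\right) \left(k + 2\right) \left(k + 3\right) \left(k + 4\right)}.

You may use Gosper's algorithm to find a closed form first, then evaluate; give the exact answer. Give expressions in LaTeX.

Σ = -49/792

Ratio r(k) = (k + 1)*(2*k - 3)/((k + 5)*(2*k - 5)).
Normal form (A,B,C) = (k + 1, k + 5, k - 5/2).
Need (k + 1)·f(k+1) − (k + 4)·f(k) = k - 5/2.
d = 3 from the (1,1,1) case.
Solve for f: f(k) = -k*(2*k**2 + 12*k + 31)/18 (degree 3 ≤ 3).
R(k) = B(k−1)·f(k)/C(k) = -k*(k + 4)*(2*k**2 + 12*k + 31)/(9*(2*k - 5)); s_k = R·t_k = k*(-2*k**2 - 12*k - 31)/(3*(k + 1)*(k + 2)*(k + 3)).
Δs = 3*(2*k - 5)/(k**4 + 10*k**3 + 35*k**2 + 50*k + 24), as required.
Telescoping: Σ = s_(8) − s_(1) = -68/99 − (-5/8) = -49/792.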